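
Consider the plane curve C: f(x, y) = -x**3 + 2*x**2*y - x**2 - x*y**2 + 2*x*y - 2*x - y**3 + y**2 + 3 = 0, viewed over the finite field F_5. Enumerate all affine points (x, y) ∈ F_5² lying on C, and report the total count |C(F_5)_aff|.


Affine F_5-points: {(0, 3), (0, 4), (2, 4), (4, 0), (4, 2)}; count = 5.

For each of the 25 pairs (x, y) ∈ F_5², evaluate f(x, y) mod 5. Record the zeros.
  x = 0: [0↦3, 1↦3, 2↦4, 3↦0, 4↦0]  zeros at y ∈ {3, 4}
  x = 1: [0↦4, 1↦2, 2↦4, 3↦4, 4↦1]  zeros at y ∈ ∅
  x = 2: [0↦2, 1↦2, 2↦4, 3↦2, 4↦0]  zeros at y ∈ {4}
  x = 3: [0↦1, 1↦2, 2↦3, 3↦3, 4↦1]  zeros at y ∈ ∅
  x = 4: [0↦0, 1↦1, 2↦0, 3↦1, 4↦3]  zeros at y ∈ {0, 2}
Collecting zeros: affine points = {(0, 3), (0, 4), (2, 4), (4, 0), (4, 2)}.
Total count |C(F_5)_aff| = 5.


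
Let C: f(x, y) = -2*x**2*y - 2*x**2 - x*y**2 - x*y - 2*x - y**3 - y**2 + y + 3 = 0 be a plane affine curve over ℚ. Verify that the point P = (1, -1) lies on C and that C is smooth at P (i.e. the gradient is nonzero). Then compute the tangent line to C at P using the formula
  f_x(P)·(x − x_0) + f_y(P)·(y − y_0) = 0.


Tangent line at P: -2*x - y + 1 = 0.

Step 1: f(1, -1) = 0, so P lies on C.
Step 2: partial derivatives
  f_x(x, y) = -4*x*y - 4*x - y**2 - y - 2, f_y(x, y) = -2*x**2 - 2*x*y - x - 3*y**2 - 2*y + 1.
  f_x(P) = -2, f_y(P) = -1 (gradient nonzero, so P is smooth).
Step 3: tangent line at P: -2·(x − 1) + -1·(y − -1) = 0.
Expanding: -2*x - y + 1 = 0.


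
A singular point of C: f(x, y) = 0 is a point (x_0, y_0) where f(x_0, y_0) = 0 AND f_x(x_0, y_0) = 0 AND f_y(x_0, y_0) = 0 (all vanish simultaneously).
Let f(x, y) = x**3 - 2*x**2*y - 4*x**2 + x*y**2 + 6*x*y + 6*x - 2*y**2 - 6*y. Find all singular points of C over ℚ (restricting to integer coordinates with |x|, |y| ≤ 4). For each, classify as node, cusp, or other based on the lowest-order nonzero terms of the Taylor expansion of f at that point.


Singular points: {(3, 3)}; classification: node.

Compute partial derivatives:
  f_x = 3*x**2 - 4*x*y - 8*x + y**2 + 6*y + 6.
  f_y = -2*x**2 + 2*x*y + 6*x - 4*y - 6.
Scan x_0 ∈ {−4, ..., 4}. For each x_0, f_y(x_0, y) is a polynomial in y; find its integer roots y ∈ {−4, ..., 4}, then test f_x and f at those candidates.
  x = -4: f_y(-4, y) = -12*y - 62; no integer root y with |y| ≤ 4.
  x = -3: f_y(-3, y) = -10*y - 42; no integer root y with |y| ≤ 4.
  x = -2: f_y(-2, y) = -8*y - 26; no integer root y with |y| ≤ 4.
  x = -1: f_y(-1, y) = -6*y - 14; no integer root y with |y| ≤ 4.
  x = 0: f_y(0, y) = -4*y - 6; no integer root y with |y| ≤ 4.
  x = 1: f_y(1, y) = -2*y - 2; vanishes at y ∈ {-1}. (1, -1): f_x = 0 but f = 4 ≠ 0.
  x = 2: f_y(2, y) = -2; no integer root y with |y| ≤ 4.
  x = 3: f_y(3, y) = 2*y - 6; vanishes at y ∈ {3}. (3, 3): f_x = 0, f = 0 — SINGULAR.
  x = 4: f_y(4, y) = 4*y - 14; no integer root y with |y| ≤ 4.
Only singular point on the grid: (3, 3).
Classify: substitute x = 3 + u, y = 3 + v and expand: f = u**3 - 2*u**2*v - u**2 + u*v**2 + v**2.
No constant or linear terms (consistent with a singular point). Quadratic part: -u**2 + v**2. Cubic part: u**3 - 2*u**2*v + u*v**2.
The quadratic part v**2 - u**2 = (v − u)(v + u) splits into two distinct linear factors, so there are two distinct tangent lines y − 3 = ±(x − 3) — this is a node (ordinary double point).
Classification: node.


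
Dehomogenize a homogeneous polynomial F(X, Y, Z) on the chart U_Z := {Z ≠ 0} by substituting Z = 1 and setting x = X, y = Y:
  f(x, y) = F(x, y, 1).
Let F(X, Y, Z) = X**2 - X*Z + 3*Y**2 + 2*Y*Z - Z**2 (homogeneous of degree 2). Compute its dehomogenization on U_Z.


f(x, y) = x**2 - x + 3*y**2 + 2*y - 1

On U_Z we set Z = 1. Each monomial c·X^i·Y^j·Z^k in F becomes c·x^i·y^j·1^k = c·x^i·y^j.
Substituting Z = 1: F(X, Y, 1) = x**2 - x + 3*y**2 + 2*y - 1.
Note: deg(f) ≤ deg(F) = 2; strict inequality happens when F is divisible by Z (lost terms).


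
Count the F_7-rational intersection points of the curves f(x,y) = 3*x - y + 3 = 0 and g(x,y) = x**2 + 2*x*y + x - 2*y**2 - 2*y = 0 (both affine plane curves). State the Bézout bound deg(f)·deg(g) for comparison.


Common zeros: {(1, 6), (6, 0)}; count = 2; Bézout bound = 2.

deg(f) = 1, deg(g) = 2, so Bézout bound = 2.
Scan x ∈ F_7. For each x, list the y ∈ F_7 with f(x, y) ≡ 0 and those with g(x, y) ≡ 0 (mod 7); the common zeros in that column are the intersection.
  x = 0: f ≡ 0 at y ∈ {3}; g ≡ 0 at y ∈ {0, 6}; common: ∅.
  x = 1: f ≡ 0 at y ∈ {6}; g ≡ 0 at y ∈ {1, 6}; common: {6}.
  x = 2: f ≡ 0 at y ∈ {2}; g ≡ 0 at y ∈ ∅; common: ∅.
  x = 3: f ≡ 0 at y ∈ {5}; g ≡ 0 at y ∈ {1}; common: ∅.
  x = 4: f ≡ 0 at y ∈ {1}; g ≡ 0 at y ∈ {5}; common: ∅.
  x = 5: f ≡ 0 at y ∈ {4}; g ≡ 0 at y ∈ ∅; common: ∅.
  x = 6: f ≡ 0 at y ∈ {0}; g ≡ 0 at y ∈ {0, 5}; common: {0}.
Collecting: common zeros = {(1, 6), (6, 0)}, so the count is 2.
Comparison with the Bézout bound: 2 ≤ 2 = deg(f)·deg(g), as expected for curves with no common component (the bound is attained).


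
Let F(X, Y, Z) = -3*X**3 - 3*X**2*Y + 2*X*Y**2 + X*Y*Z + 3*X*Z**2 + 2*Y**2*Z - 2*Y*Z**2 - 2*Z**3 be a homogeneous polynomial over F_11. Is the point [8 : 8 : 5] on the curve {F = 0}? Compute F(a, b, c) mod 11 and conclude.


F(8,8,5) ≡ 6 (mod 11); P is NOT on the curve.

Evaluate F(8, 8, 5) term-by-term (mod 11).
  -3*X**3 ↦ -3·512·1·1 = -1536
  -3*X**2*Y ↦ -3·64·8·1 = -1536
  2*X*Y**2 ↦ 2·8·64·1 = 1024
  X*Y*Z ↦ 1·8·8·5 = 320
  3*X*Z**2 ↦ 3·8·1·25 = 600
  2*Y**2*Z ↦ 2·1·64·5 = 640
  -2*Y*Z**2 ↦ -2·1·8·25 = -400
  -2*Z**3 ↦ -2·1·1·125 = -250
Sum: F(8, 8, 5) = (-1536) + (-1536) + (1024) + (320) + (600) + (640) + (-400) + (-250) = -1138.
Reducing mod 11: -1138 ≡ 6 (mod 11).
Since F(a, b, c) ≡ 6 ≠ 0 (mod 11), P does NOT lie on the curve.


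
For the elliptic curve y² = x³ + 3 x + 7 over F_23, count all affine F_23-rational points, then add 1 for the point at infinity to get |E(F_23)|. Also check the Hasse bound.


Affine points = {(5, 3), (5, 20), (7, 7), (7, 16), (9, 2), (9, 21), (10, 5), (10, 18), (12, 0), (13, 9), (13, 14), (15, 0), (17, 7), (17, 16), (19, 0), (21, 4), (21, 19), (22, 7), (22, 16)}; affine count = 19; |E(F_23)| = 20.

Discriminant check: Δ ∝ 4a³ + 27b² = 4·3³ + 27·7² = 4·27 + 27·49 ≡ 5 (mod 23). Nonzero ⇒ E is nonsingular.
For each x ∈ F_23, compute rhs = x³ + 3·x + 7 mod 23, then count y ∈ F_23 with y² ≡ rhs.
  x = 0: rhs = 7, matching y values: none (0 points).
  x = 1: rhs = 11, matching y values: none (0 points).
  x = 2: rhs = 21, matching y values: none (0 points).
  x = 3: rhs = 20, matching y values: none (0 points).
  x = 4: rhs = 14, matching y values: none (0 points).
  x = 5: rhs = 9, matching y values: 3, 20 (2 points).
  x = 6: rhs = 11, matching y values: none (0 points).
  x = 7: rhs = 3, matching y values: 7, 16 (2 points).
  x = 8: rhs = 14, matching y values: none (0 points).
  x = 9: rhs = 4, matching y values: 2, 21 (2 points).
  x = 10: rhs = 2, matching y values: 5, 18 (2 points).
  x = 11: rhs = 14, matching y values: none (0 points).
  x = 12: rhs = 0, matching y values: 0 (1 points).
  x = 13: rhs = 12, matching y values: 9, 14 (2 points).
  x = 14: rhs = 10, matching y values: none (0 points).
  x = 15: rhs = 0, matching y values: 0 (1 points).
  x = 16: rhs = 11, matching y values: none (0 points).
  x = 17: rhs = 3, matching y values: 7, 16 (2 points).
  x = 18: rhs = 5, matching y values: none (0 points).
  x = 19: rhs = 0, matching y values: 0 (1 points).
  x = 20: rhs = 17, matching y values: none (0 points).
  x = 21: rhs = 16, matching y values: 4, 19 (2 points).
  x = 22: rhs = 3, matching y values: 7, 16 (2 points).
Total affine count: 19.
Full point count |E(F_23)| = 19 + 1 = 20.
Hasse bound: |20 − (23+1)| = |-4| = 4 ≤ 2√23 ≈ 9.5917 ✓.


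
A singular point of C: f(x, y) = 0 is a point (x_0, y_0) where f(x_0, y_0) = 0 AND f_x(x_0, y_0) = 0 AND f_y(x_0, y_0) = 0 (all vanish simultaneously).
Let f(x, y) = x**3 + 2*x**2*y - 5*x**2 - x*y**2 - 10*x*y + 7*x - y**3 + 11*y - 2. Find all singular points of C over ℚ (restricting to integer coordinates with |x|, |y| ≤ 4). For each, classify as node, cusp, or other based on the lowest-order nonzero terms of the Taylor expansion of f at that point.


Singular points: {(2, -1)}; classification: node.

Compute partial derivatives:
  f_x = 3*x**2 + 4*x*y - 10*x - y**2 - 10*y + 7.
  f_y = 2*x**2 - 2*x*y - 10*x - 3*y**2 + 11.
Scan x_0 ∈ {−4, ..., 4}. For each x_0, f_y(x_0, y) is a polynomial in y; find its integer roots y ∈ {−4, ..., 4}, then test f_x and f at those candidates.
  x = -4: f_y(-4, y) = -3*y**2 + 8*y + 83; no integer root y with |y| ≤ 4.
  x = -3: f_y(-3, y) = -3*y**2 + 6*y + 59; no integer root y with |y| ≤ 4.
  x = -2: f_y(-2, y) = -3*y**2 + 4*y + 39; vanishes at y ∈ {-3}. (-2, -3): f_x = 84 ≠ 0.
  x = -1: f_y(-1, y) = -3*y**2 + 2*y + 23; no integer root y with |y| ≤ 4.
  x = 0: f_y(0, y) = 11 - 3*y**2; no integer root y with |y| ≤ 4.
  x = 1: f_y(1, y) = -3*y**2 - 2*y + 3; no integer root y with |y| ≤ 4.
  x = 2: f_y(2, y) = -3*y**2 - 4*y - 1; vanishes at y ∈ {-1}. (2, -1): f_x = 0, f = 0 — SINGULAR.
  x = 3: f_y(3, y) = -3*y**2 - 6*y - 1; no integer root y with |y| ≤ 4.
  x = 4: f_y(4, y) = -3*y**2 - 8*y + 3; vanishes at y ∈ {-3}. (4, -3): f_x = -12 ≠ 0.
Only singular point on the grid: (2, -1).
Classify: substitute x = 2 + u, y = -1 + v and expand: f = u**3 + 2*u**2*v - u**2 - u*v**2 - v**3 + v**2.
No constant or linear terms (consistent with a singular point). Quadratic part: -u**2 + v**2. Cubic part: u**3 + 2*u**2*v - u*v**2 - v**3.
The quadratic part v**2 - u**2 = (v − u)(v + u) splits into two distinct linear factors, so there are two distinct tangent lines y − -1 = ±(x − 2) — this is a node (ordinary double point).
Classification: node.


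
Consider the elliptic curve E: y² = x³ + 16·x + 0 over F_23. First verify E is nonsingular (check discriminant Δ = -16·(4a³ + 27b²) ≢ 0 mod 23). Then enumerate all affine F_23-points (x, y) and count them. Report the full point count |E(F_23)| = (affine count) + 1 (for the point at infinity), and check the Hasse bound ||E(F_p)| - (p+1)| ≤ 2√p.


Affine points = {(0, 0), (3, 11), (3, 12), (4, 6), (4, 17), (6, 6), (6, 17), (7, 8), (7, 15), (11, 9), (11, 14), (13, 6), (13, 17), (14, 1), (14, 22), (15, 2), (15, 21), (18, 5), (18, 18), (21, 11), (21, 12), (22, 11), (22, 12)}; affine count = 23; |E(F_23)| = 24.

Discriminant check: Δ ∝ 4a³ + 27b² = 4·16³ + 27·0² = 4·4096 + 27·0 ≡ 8 (mod 23). Nonzero ⇒ E is nonsingular.
For each x ∈ F_23, compute rhs = x³ + 16·x + 0 mod 23, then count y ∈ F_23 with y² ≡ rhs.
  x = 0: rhs = 0, matching y values: 0 (1 points).
  x = 1: rhs = 17, matching y values: none (0 points).
  x = 2: rhs = 17, matching y values: none (0 points).
  x = 3: rhs = 6, matching y values: 11, 12 (2 points).
  x = 4: rhs = 13, matching y values: 6, 17 (2 points).
  x = 5: rhs = 21, matching y values: none (0 points).
  x = 6: rhs = 13, matching y values: 6, 17 (2 points).
  x = 7: rhs = 18, matching y values: 8, 15 (2 points).
  x = 8: rhs = 19, matching y values: none (0 points).
  x = 9: rhs = 22, matching y values: none (0 points).
  x = 10: rhs = 10, matching y values: none (0 points).
  x = 11: rhs = 12, matching y values: 9, 14 (2 points).
  x = 12: rhs = 11, matching y values: none (0 points).
  x = 13: rhs = 13, matching y values: 6, 17 (2 points).
  x = 14: rhs = 1, matching y values: 1, 22 (2 points).
  x = 15: rhs = 4, matching y values: 2, 21 (2 points).
  x = 16: rhs = 5, matching y values: none (0 points).
  x = 17: rhs = 10, matching y values: none (0 points).
  x = 18: rhs = 2, matching y values: 5, 18 (2 points).
  x = 19: rhs = 10, matching y values: none (0 points).
  x = 20: rhs = 17, matching y values: none (0 points).
  x = 21: rhs = 6, matching y values: 11, 12 (2 points).
  x = 22: rhs = 6, matching y values: 11, 12 (2 points).
Total affine count: 23.
Full point count |E(F_23)| = 23 + 1 = 24.
Hasse bound: |24 − (23+1)| = |0| = 0 ≤ 2√23 ≈ 9.5917 ✓.


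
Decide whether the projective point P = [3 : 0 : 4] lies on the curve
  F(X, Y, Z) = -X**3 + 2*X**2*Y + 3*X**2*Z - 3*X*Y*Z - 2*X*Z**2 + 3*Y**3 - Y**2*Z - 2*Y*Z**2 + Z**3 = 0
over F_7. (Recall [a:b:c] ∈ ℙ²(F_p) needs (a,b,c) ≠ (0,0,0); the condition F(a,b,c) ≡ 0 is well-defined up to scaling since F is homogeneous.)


F(3,0,4) ≡ 0 (mod 7); P is on the curve.

Evaluate F(3, 0, 4) term-by-term (mod 7).
  -X**3 ↦ -1·27·1·1 = -27
  2*X**2*Y ↦ 2·9·0·1 = 0
  3*X**2*Z ↦ 3·9·1·4 = 108
  -3*X*Y*Z ↦ -3·3·0·4 = 0
  -2*X*Z**2 ↦ -2·3·1·16 = -96
  3*Y**3 ↦ 3·1·0·1 = 0
  -Y**2*Z ↦ -1·1·0·4 = 0
  -2*Y*Z**2 ↦ -2·1·0·16 = 0
  Z**3 ↦ 1·1·1·64 = 64
Sum: F(3, 0, 4) = (-27) + (0) + (108) + (0) + (-96) + (0) + (0) + (0) + (64) = 49.
Reducing mod 7: 49 ≡ 0 (mod 7).
Since F(a, b, c) ≡ 0 (mod 7), P lies on the curve.


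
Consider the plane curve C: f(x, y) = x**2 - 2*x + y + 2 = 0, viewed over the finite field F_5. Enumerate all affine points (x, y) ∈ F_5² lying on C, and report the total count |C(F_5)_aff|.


Affine F_5-points: {(0, 3), (1, 4), (2, 3), (3, 0), (4, 0)}; count = 5.

For each of the 25 pairs (x, y) ∈ F_5², evaluate f(x, y) mod 5. Record the zeros.
  x = 0: [0↦2, 1↦3, 2↦4, 3↦0, 4↦1]  zeros at y ∈ {3}
  x = 1: [0↦1, 1↦2, 2↦3, 3↦4, 4↦0]  zeros at y ∈ {4}
  x = 2: [0↦2, 1↦3, 2↦4, 3↦0, 4↦1]  zeros at y ∈ {3}
  x = 3: [0↦0, 1↦1, 2↦2, 3↦3, 4↦4]  zeros at y ∈ {0}
  x = 4: [0↦0, 1↦1, 2↦2, 3↦3, 4↦4]  zeros at y ∈ {0}
Collecting zeros: affine points = {(0, 3), (1, 4), (2, 3), (3, 0), (4, 0)}.
Total count |C(F_5)_aff| = 5.


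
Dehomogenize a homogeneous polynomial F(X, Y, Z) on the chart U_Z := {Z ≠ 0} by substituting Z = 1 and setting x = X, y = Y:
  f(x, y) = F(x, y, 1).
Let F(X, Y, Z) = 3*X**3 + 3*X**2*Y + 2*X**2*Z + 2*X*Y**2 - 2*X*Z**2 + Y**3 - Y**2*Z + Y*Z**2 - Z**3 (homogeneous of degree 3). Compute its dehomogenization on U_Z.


f(x, y) = 3*x**3 + 3*x**2*y + 2*x**2 + 2*x*y**2 - 2*x + y**3 - y**2 + y - 1

On U_Z we set Z = 1. Each monomial c·X^i·Y^j·Z^k in F becomes c·x^i·y^j·1^k = c·x^i·y^j.
Substituting Z = 1: F(X, Y, 1) = 3*x**3 + 3*x**2*y + 2*x**2 + 2*x*y**2 - 2*x + y**3 - y**2 + y - 1.
Note: deg(f) ≤ deg(F) = 3; strict inequality happens when F is divisible by Z (lost terms).


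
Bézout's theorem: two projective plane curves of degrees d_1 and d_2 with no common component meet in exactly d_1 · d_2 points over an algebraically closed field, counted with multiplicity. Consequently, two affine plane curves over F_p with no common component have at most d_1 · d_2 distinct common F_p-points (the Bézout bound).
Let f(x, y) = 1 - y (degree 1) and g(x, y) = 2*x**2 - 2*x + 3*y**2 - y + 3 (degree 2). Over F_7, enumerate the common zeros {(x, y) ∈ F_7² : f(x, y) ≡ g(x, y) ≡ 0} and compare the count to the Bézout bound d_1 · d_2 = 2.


Common zeros: ∅; count = 0; Bézout bound = 2.

deg(f) = 1, deg(g) = 2, so Bézout bound = 2.
Scan x ∈ F_7. For each x, list the y ∈ F_7 with f(x, y) ≡ 0 and those with g(x, y) ≡ 0 (mod 7); the common zeros in that column are the intersection.
  x = 0: f ≡ 0 at y ∈ {1}; g ≡ 0 at y ∈ {6}; common: ∅.
  x = 1: f ≡ 0 at y ∈ {1}; g ≡ 0 at y ∈ {6}; common: ∅.
  x = 2: f ≡ 0 at y ∈ {1}; g ≡ 0 at y ∈ {0, 5}; common: ∅.
  x = 3: f ≡ 0 at y ∈ {1}; g ≡ 0 at y ∈ ∅; common: ∅.
  x = 4: f ≡ 0 at y ∈ {1}; g ≡ 0 at y ∈ ∅; common: ∅.
  x = 5: f ≡ 0 at y ∈ {1}; g ≡ 0 at y ∈ ∅; common: ∅.
  x = 6: f ≡ 0 at y ∈ {1}; g ≡ 0 at y ∈ {0, 5}; common: ∅.
Collecting: common zeros = ∅, so the count is 0.
Comparison with the Bézout bound: 0 ≤ 2 = deg(f)·deg(g), as expected for curves with no common component (the affine F_7-count falls short of the bound because intersections may lie at infinity, over extension fields, or carry multiplicity).


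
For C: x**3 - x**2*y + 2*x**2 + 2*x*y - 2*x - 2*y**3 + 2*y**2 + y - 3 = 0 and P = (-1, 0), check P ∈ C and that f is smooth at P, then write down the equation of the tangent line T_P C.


Tangent line at P: -3*x - 2*y - 3 = 0.

Step 1: f(-1, 0) = 0, so P lies on C.
Step 2: partial derivatives
  f_x(x, y) = 3*x**2 - 2*x*y + 4*x + 2*y - 2, f_y(x, y) = -x**2 + 2*x - 6*y**2 + 4*y + 1.
  f_x(P) = -3, f_y(P) = -2 (gradient nonzero, so P is smooth).
Step 3: tangent line at P: -3·(x − -1) + -2·(y − 0) = 0.
Expanding: -3*x - 2*y - 3 = 0.


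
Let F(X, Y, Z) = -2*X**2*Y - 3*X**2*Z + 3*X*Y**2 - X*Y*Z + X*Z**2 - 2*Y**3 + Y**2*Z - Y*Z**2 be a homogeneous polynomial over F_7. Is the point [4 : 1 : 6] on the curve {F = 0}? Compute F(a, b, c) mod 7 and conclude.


F(4,1,6) ≡ 4 (mod 7); P is NOT on the curve.

Evaluate F(4, 1, 6) term-by-term (mod 7).
  -2*X**2*Y ↦ -2·16·1·1 = -32
  -3*X**2*Z ↦ -3·16·1·6 = -288
  3*X*Y**2 ↦ 3·4·1·1 = 12
  -X*Y*Z ↦ -1·4·1·6 = -24
  X*Z**2 ↦ 1·4·1·36 = 144
  -2*Y**3 ↦ -2·1·1·1 = -2
  Y**2*Z ↦ 1·1·1·6 = 6
  -Y*Z**2 ↦ -1·1·1·36 = -36
Sum: F(4, 1, 6) = (-32) + (-288) + (12) + (-24) + (144) + (-2) + (6) + (-36) = -220.
Reducing mod 7: -220 ≡ 4 (mod 7).
Since F(a, b, c) ≡ 4 ≠ 0 (mod 7), P does NOT lie on the curve.


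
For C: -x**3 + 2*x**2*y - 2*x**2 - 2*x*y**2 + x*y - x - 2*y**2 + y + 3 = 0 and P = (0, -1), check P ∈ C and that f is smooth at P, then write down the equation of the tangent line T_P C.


Tangent line at P: -4*x + 5*y + 5 = 0.

Step 1: f(0, -1) = 0, so P lies on C.
Step 2: partial derivatives
  f_x(x, y) = -3*x**2 + 4*x*y - 4*x - 2*y**2 + y - 1, f_y(x, y) = 2*x**2 - 4*x*y + x - 4*y + 1.
  f_x(P) = -4, f_y(P) = 5 (gradient nonzero, so P is smooth).
Step 3: tangent line at P: -4·(x − 0) + 5·(y − -1) = 0.
Expanding: -4*x + 5*y + 5 = 0.


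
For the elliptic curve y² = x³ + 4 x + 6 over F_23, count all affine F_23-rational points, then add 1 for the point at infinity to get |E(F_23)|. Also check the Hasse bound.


Affine points = {(0, 11), (0, 12), (5, 6), (5, 17), (6, 4), (6, 19), (7, 3), (7, 20), (9, 9), (9, 14), (11, 1), (11, 22), (13, 1), (13, 22), (14, 0), (16, 7), (16, 16), (19, 8), (19, 15), (20, 6), (20, 17), (21, 6), (21, 17), (22, 1), (22, 22)}; affine count = 25; |E(F_23)| = 26.

Discriminant check: Δ ∝ 4a³ + 27b² = 4·4³ + 27·6² = 4·64 + 27·36 ≡ 9 (mod 23). Nonzero ⇒ E is nonsingular.
For each x ∈ F_23, compute rhs = x³ + 4·x + 6 mod 23, then count y ∈ F_23 with y² ≡ rhs.
  x = 0: rhs = 6, matching y values: 11, 12 (2 points).
  x = 1: rhs = 11, matching y values: none (0 points).
  x = 2: rhs = 22, matching y values: none (0 points).
  x = 3: rhs = 22, matching y values: none (0 points).
  x = 4: rhs = 17, matching y values: none (0 points).
  x = 5: rhs = 13, matching y values: 6, 17 (2 points).
  x = 6: rhs = 16, matching y values: 4, 19 (2 points).
  x = 7: rhs = 9, matching y values: 3, 20 (2 points).
  x = 8: rhs = 21, matching y values: none (0 points).
  x = 9: rhs = 12, matching y values: 9, 14 (2 points).
  x = 10: rhs = 11, matching y values: none (0 points).
  x = 11: rhs = 1, matching y values: 1, 22 (2 points).
  x = 12: rhs = 11, matching y values: none (0 points).
  x = 13: rhs = 1, matching y values: 1, 22 (2 points).
  x = 14: rhs = 0, matching y values: 0 (1 points).
  x = 15: rhs = 14, matching y values: none (0 points).
  x = 16: rhs = 3, matching y values: 7, 16 (2 points).
  x = 17: rhs = 19, matching y values: none (0 points).
  x = 18: rhs = 22, matching y values: none (0 points).
  x = 19: rhs = 18, matching y values: 8, 15 (2 points).
  x = 20: rhs = 13, matching y values: 6, 17 (2 points).
  x = 21: rhs = 13, matching y values: 6, 17 (2 points).
  x = 22: rhs = 1, matching y values: 1, 22 (2 points).
Total affine count: 25.
Full point count |E(F_23)| = 25 + 1 = 26.
Hasse bound: |26 − (23+1)| = |2| = 2 ≤ 2√23 ≈ 9.5917 ✓.


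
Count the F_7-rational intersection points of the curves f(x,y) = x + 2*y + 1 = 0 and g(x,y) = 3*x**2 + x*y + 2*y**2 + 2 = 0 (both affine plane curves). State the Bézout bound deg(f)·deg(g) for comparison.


Common zeros: {(4, 1)}; count = 1; Bézout bound = 2.

deg(f) = 1, deg(g) = 2, so Bézout bound = 2.
Scan x ∈ F_7. For each x, list the y ∈ F_7 with f(x, y) ≡ 0 and those with g(x, y) ≡ 0 (mod 7); the common zeros in that column are the intersection.
  x = 0: f ≡ 0 at y ∈ {3}; g ≡ 0 at y ∈ ∅; common: ∅.
  x = 1: f ≡ 0 at y ∈ {6}; g ≡ 0 at y ∈ ∅; common: ∅.
  x = 2: f ≡ 0 at y ∈ {2}; g ≡ 0 at y ∈ {0, 6}; common: ∅.
  x = 3: f ≡ 0 at y ∈ {5}; g ≡ 0 at y ∈ {3, 6}; common: ∅.
  x = 4: f ≡ 0 at y ∈ {1}; g ≡ 0 at y ∈ {1, 4}; common: {1}.
  x = 5: f ≡ 0 at y ∈ {4}; g ≡ 0 at y ∈ {0, 1}; common: ∅.
  x = 6: f ≡ 0 at y ∈ {0}; g ≡ 0 at y ∈ ∅; common: ∅.
Collecting: common zeros = {(4, 1)}, so the count is 1.
Comparison with the Bézout bound: 1 ≤ 2 = deg(f)·deg(g), as expected for curves with no common component (the affine F_7-count falls short of the bound because intersections may lie at infinity, over extension fields, or carry multiplicity).


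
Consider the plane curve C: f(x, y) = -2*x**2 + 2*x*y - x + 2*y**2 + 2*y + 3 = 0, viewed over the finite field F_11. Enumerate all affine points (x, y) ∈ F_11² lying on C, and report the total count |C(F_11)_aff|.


Affine F_11-points: {(1, 0), (1, 9), (2, 9), (2, 10), (4, 0), (4, 6), (6, 7), (6, 8), (7, 6), (7, 8)}; count = 10.

For each of the 121 pairs (x, y) ∈ F_11², evaluate f(x, y) mod 11. Record the zeros.
  x = 0: [0↦3, 1↦7, 2↦4, 3↦5, 4↦10, 5↦8, 6↦10, 7↦5, 8↦4, 9↦7, 10↦3]  zeros at y ∈ ∅
  x = 1: [0↦0, 1↦6, 2↦5, 3↦8, 4↦4, 5↦4, 6↦8, 7↦5, 8↦6, 9↦0, 10↦9]  zeros at y ∈ {0, 9}
  x = 2: [0↦4, 1↦1, 2↦2, 3↦7, 4↦5, 5↦7, 6↦2, 7↦1, 8↦4, 9↦0, 10↦0]  zeros at y ∈ {9, 10}
  x = 3: [0↦4, 1↦3, 2↦6, 3↦2, 4↦2, 5↦6, 6↦3, 7↦4, 8↦9, 9↦7, 10↦9]  zeros at y ∈ ∅
  x = 4: [0↦0, 1↦1, 2↦6, 3↦4, 4↦6, 5↦1, 6↦0, 7↦3, 8↦10, 9↦10, 10↦3]  zeros at y ∈ {0, 6}
  x = 5: [0↦3, 1↦6, 2↦2, 3↦2, 4↦6, 5↦3, 6↦4, 7↦9, 8↦7, 9↦9, 10↦4]  zeros at y ∈ ∅
  x = 6: [0↦2, 1↦7, 2↦5, 3↦7, 4↦2, 5↦1, 6↦4, 7↦0, 8↦0, 9↦4, 10↦1]  zeros at y ∈ {7, 8}
  x = 7: [0↦8, 1↦4, 2↦4, 3↦8, 4↦5, 5↦6, 6↦0, 7↦9, 8↦0, 9↦6, 10↦5]  zeros at y ∈ {6, 8}
  x = 8: [0↦10, 1↦8, 2↦10, 3↦5, 4↦4, 5↦7, 6↦3, 7↦3, 8↦7, 9↦4, 10↦5]  zeros at y ∈ ∅
  x = 9: [0↦8, 1↦8, 2↦1, 3↦9, 4↦10, 5↦4, 6↦2, 7↦4, 8↦10, 9↦9, 10↦1]  zeros at y ∈ ∅
  x = 10: [0↦2, 1↦4, 2↦10, 3↦9, 4↦1, 5↦8, 6↦8, 7↦1, 8↦9, 9↦10, 10↦4]  zeros at y ∈ ∅
Collecting zeros: affine points = {(1, 0), (1, 9), (2, 9), (2, 10), (4, 0), (4, 6), (6, 7), (6, 8), (7, 6), (7, 8)}.
Total count |C(F_11)_aff| = 10.


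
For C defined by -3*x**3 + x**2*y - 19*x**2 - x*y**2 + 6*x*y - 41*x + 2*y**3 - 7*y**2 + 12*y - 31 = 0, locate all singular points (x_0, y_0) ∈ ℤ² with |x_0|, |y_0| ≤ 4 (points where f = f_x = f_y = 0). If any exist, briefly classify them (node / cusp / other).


Singular points: {(-2, 1)}; classification: cusp.

Compute partial derivatives:
  f_x = -9*x**2 + 2*x*y - 38*x - y**2 + 6*y - 41.
  f_y = x**2 - 2*x*y + 6*x + 6*y**2 - 14*y + 12.
Scan x_0 ∈ {−4, ..., 4}. For each x_0, f_y(x_0, y) is a polynomial in y; find its integer roots y ∈ {−4, ..., 4}, then test f_x and f at those candidates.
  x = -4: f_y(-4, y) = 6*y**2 - 6*y + 4; no integer root y with |y| ≤ 4.
  x = -3: f_y(-3, y) = 6*y**2 - 8*y + 3; no integer root y with |y| ≤ 4.
  x = -2: f_y(-2, y) = 6*y**2 - 10*y + 4; vanishes at y ∈ {1}. (-2, 1): f_x = 0, f = 0 — SINGULAR.
  x = -1: f_y(-1, y) = 6*y**2 - 12*y + 7; no integer root y with |y| ≤ 4.
  x = 0: f_y(0, y) = 6*y**2 - 14*y + 12; no integer root y with |y| ≤ 4.
  x = 1: f_y(1, y) = 6*y**2 - 16*y + 19; no integer root y with |y| ≤ 4.
  x = 2: f_y(2, y) = 6*y**2 - 18*y + 28; no integer root y with |y| ≤ 4.
  x = 3: f_y(3, y) = 6*y**2 - 20*y + 39; no integer root y with |y| ≤ 4.
  x = 4: f_y(4, y) = 6*y**2 - 22*y + 52; no integer root y with |y| ≤ 4.
Only singular point on the grid: (-2, 1).
Classify: substitute x = -2 + u, y = 1 + v and expand: f = -3*u**3 + u**2*v - u*v**2 + 2*v**3 + v**2.
No constant or linear terms (consistent with a singular point). Quadratic part: v**2. Cubic part: -3*u**3 + u**2*v - u*v**2 + 2*v**3.
The quadratic part v**2 is a perfect square, so there is a single (double) tangent line v = 0, i.e. y = 1. Restricting the cubic part to that line (v = 0) leaves -3*u**3 ≠ 0, so f is not divisible by v and the branch is v² ≈ 3*u**3 to lowest order — this is a cusp.
Classification: cusp.


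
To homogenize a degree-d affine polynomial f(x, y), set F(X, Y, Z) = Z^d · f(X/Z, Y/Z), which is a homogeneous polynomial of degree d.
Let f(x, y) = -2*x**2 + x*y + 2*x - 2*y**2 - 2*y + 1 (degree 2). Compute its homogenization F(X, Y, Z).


F(X, Y, Z) = -2*X**2 + X*Y + 2*X*Z - 2*Y**2 - 2*Y*Z + Z**2

deg(f) = 2.
Substitute x = X/Z, y = Y/Z into f, then multiply by Z^2.
  monomial -2·x^2·y^0 ↦ -2·X^2·Y^0·Z^0.
  monomial 1·x^1·y^1 ↦ 1·X^1·Y^1·Z^0.
  monomial 2·x^1·y^0 ↦ 2·X^1·Y^0·Z^1.
  monomial -2·x^0·y^2 ↦ -2·X^0·Y^2·Z^0.
  monomial -2·x^0·y^1 ↦ -2·X^0·Y^1·Z^1.
  monomial 1·x^0·y^0 ↦ 1·X^0·Y^0·Z^2.
Collecting: F(X, Y, Z) = -2*X**2 + X*Y + 2*X*Z - 2*Y**2 - 2*Y*Z + Z**2.


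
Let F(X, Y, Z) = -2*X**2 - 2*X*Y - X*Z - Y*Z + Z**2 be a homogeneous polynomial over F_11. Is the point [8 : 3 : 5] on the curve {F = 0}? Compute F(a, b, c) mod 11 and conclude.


F(8,3,5) ≡ 3 (mod 11); P is NOT on the curve.

Evaluate F(8, 3, 5) term-by-term (mod 11).
  -2*X**2 ↦ -2·64·1·1 = -128
  -2*X*Y ↦ -2·8·3·1 = -48
  -X*Z ↦ -1·8·1·5 = -40
  -Y*Z ↦ -1·1·3·5 = -15
  Z**2 ↦ 1·1·1·25 = 25
Sum: F(8, 3, 5) = (-128) + (-48) + (-40) + (-15) + (25) = -206.
Reducing mod 11: -206 ≡ 3 (mod 11).
Since F(a, b, c) ≡ 3 ≠ 0 (mod 11), P does NOT lie on the curve.


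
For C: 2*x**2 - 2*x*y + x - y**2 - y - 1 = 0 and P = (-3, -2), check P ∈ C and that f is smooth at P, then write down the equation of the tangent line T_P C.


Tangent line at P: -7*x + 9*y - 3 = 0.

Step 1: f(-3, -2) = 0, so P lies on C.
Step 2: partial derivatives
  f_x(x, y) = 4*x - 2*y + 1, f_y(x, y) = -2*x - 2*y - 1.
  f_x(P) = -7, f_y(P) = 9 (gradient nonzero, so P is smooth).
Step 3: tangent line at P: -7·(x − -3) + 9·(y − -2) = 0.
Expanding: -7*x + 9*y - 3 = 0.


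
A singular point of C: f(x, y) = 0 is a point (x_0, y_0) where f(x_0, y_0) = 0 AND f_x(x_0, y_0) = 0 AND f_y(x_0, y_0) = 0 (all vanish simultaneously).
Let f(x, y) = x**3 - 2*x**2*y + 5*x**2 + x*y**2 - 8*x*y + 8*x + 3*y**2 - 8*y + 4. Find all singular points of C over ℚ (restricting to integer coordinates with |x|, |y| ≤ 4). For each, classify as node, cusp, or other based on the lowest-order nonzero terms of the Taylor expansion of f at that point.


Singular points: {(-2, 0)}; classification: node.

Compute partial derivatives:
  f_x = 3*x**2 - 4*x*y + 10*x + y**2 - 8*y + 8.
  f_y = -2*x**2 + 2*x*y - 8*x + 6*y - 8.
Scan x_0 ∈ {−4, ..., 4}. For each x_0, f_y(x_0, y) is a polynomial in y; find its integer roots y ∈ {−4, ..., 4}, then test f_x and f at those candidates.
  x = -4: f_y(-4, y) = -2*y - 8; vanishes at y ∈ {-4}. (-4, -4): f_x = 0 but f = 4 ≠ 0.
  x = -3: f_y(-3, y) = -2; no integer root y with |y| ≤ 4.
  x = -2: f_y(-2, y) = 2*y; vanishes at y ∈ {0}. (-2, 0): f_x = 0, f = 0 — SINGULAR.
  x = -1: f_y(-1, y) = 4*y - 2; no integer root y with |y| ≤ 4.
  x = 0: f_y(0, y) = 6*y - 8; no integer root y with |y| ≤ 4.
  x = 1: f_y(1, y) = 8*y - 18; no integer root y with |y| ≤ 4.
  x = 2: f_y(2, y) = 10*y - 32; no integer root y with |y| ≤ 4.
  x = 3: f_y(3, y) = 12*y - 50; no integer root y with |y| ≤ 4.
  x = 4: f_y(4, y) = 14*y - 72; no integer root y with |y| ≤ 4.
Only singular point on the grid: (-2, 0).
Classify: substitute x = -2 + u, y = 0 + v and expand: f = u**3 - 2*u**2*v - u**2 + u*v**2 + v**2.
No constant or linear terms (consistent with a singular point). Quadratic part: -u**2 + v**2. Cubic part: u**3 - 2*u**2*v + u*v**2.
The quadratic part v**2 - u**2 = (v − u)(v + u) splits into two distinct linear factors, so there are two distinct tangent lines y − 0 = ±(x − -2) — this is a node (ordinary double point).
Classification: node.


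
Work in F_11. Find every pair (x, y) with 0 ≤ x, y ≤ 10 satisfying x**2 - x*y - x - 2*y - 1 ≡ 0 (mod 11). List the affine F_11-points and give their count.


Affine F_11-points: {(0, 5), (1, 7), (2, 3), (3, 1), (4, 0), (5, 9), (6, 5), (7, 7), (8, 0), (10, 1)}; count = 10.

For each of the 121 pairs (x, y) ∈ F_11², evaluate f(x, y) mod 11. Record the zeros.
  x = 0: [0↦10, 1↦8, 2↦6, 3↦4, 4↦2, 5↦0, 6↦9, 7↦7, 8↦5, 9↦3, 10↦1]  zeros at y ∈ {5}
  x = 1: [0↦10, 1↦7, 2↦4, 3↦1, 4↦9, 5↦6, 6↦3, 7↦0, 8↦8, 9↦5, 10↦2]  zeros at y ∈ {7}
  x = 2: [0↦1, 1↦8, 2↦4, 3↦0, 4↦7, 5↦3, 6↦10, 7↦6, 8↦2, 9↦9, 10↦5]  zeros at y ∈ {3}
  x = 3: [0↦5, 1↦0, 2↦6, 3↦1, 4↦7, 5↦2, 6↦8, 7↦3, 8↦9, 9↦4, 10↦10]  zeros at y ∈ {1}
  x = 4: [0↦0, 1↦5, 2↦10, 3↦4, 4↦9, 5↦3, 6↦8, 7↦2, 8↦7, 9↦1, 10↦6]  zeros at y ∈ {0}
  x = 5: [0↦8, 1↦1, 2↦5, 3↦9, 4↦2, 5↦6, 6↦10, 7↦3, 8↦7, 9↦0, 10↦4]  zeros at y ∈ {9}
  x = 6: [0↦7, 1↦10, 2↦2, 3↦5, 4↦8, 5↦0, 6↦3, 7↦6, 8↦9, 9↦1, 10↦4]  zeros at y ∈ {5}
  x = 7: [0↦8, 1↦10, 2↦1, 3↦3, 4↦5, 5↦7, 6↦9, 7↦0, 8↦2, 9↦4, 10↦6]  zeros at y ∈ {7}
  x = 8: [0↦0, 1↦1, 2↦2, 3↦3, 4↦4, 5↦5, 6↦6, 7↦7, 8↦8, 9↦9, 10↦10]  zeros at y ∈ {0}
  x = 9: [0↦5, 1↦5, 2↦5, 3↦5, 4↦5, 5↦5, 6↦5, 7↦5, 8↦5, 9↦5, 10↦5]  zeros at y ∈ ∅
  x = 10: [0↦1, 1↦0, 2↦10, 3↦9, 4↦8, 5↦7, 6↦6, 7↦5, 8↦4, 9↦3, 10↦2]  zeros at y ∈ {1}
Collecting zeros: affine points = {(0, 5), (1, 7), (2, 3), (3, 1), (4, 0), (5, 9), (6, 5), (7, 7), (8, 0), (10, 1)}.
Total count |C(F_11)_aff| = 10.


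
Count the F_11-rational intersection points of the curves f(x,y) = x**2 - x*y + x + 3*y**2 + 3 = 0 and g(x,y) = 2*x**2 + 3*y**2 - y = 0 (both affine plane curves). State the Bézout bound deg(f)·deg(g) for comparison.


Common zeros: {(8, 5)}; count = 1; Bézout bound = 4.

deg(f) = 2, deg(g) = 2, so Bézout bound = 4.
Scan x ∈ F_11. For each x, list the y ∈ F_11 with f(x, y) ≡ 0 and those with g(x, y) ≡ 0 (mod 11); the common zeros in that column are the intersection.
  x = 0: f ≡ 0 at y ∈ ∅; g ≡ 0 at y ∈ {0, 4}; common: ∅.
  x = 1: f ≡ 0 at y ∈ ∅; g ≡ 0 at y ∈ ∅; common: ∅.
  x = 2: f ≡ 0 at y ∈ ∅; g ≡ 0 at y ∈ {6, 9}; common: ∅.
  x = 3: f ≡ 0 at y ∈ {3, 9}; g ≡ 0 at y ∈ {5, 10}; common: ∅.
  x = 4: f ≡ 0 at y ∈ {1, 4}; g ≡ 0 at y ∈ ∅; common: ∅.
  x = 5: f ≡ 0 at y ∈ {0, 9}; g ≡ 0 at y ∈ ∅; common: ∅.
  x = 6: f ≡ 0 at y ∈ ∅; g ≡ 0 at y ∈ ∅; common: ∅.
  x = 7: f ≡ 0 at y ∈ {1, 5}; g ≡ 0 at y ∈ ∅; common: ∅.
  x = 8: f ≡ 0 at y ∈ {5}; g ≡ 0 at y ∈ {5, 10}; common: {5}.
  x = 9: f ≡ 0 at y ∈ ∅; g ≡ 0 at y ∈ {6, 9}; common: ∅.
  x = 10: f ≡ 0 at y ∈ {3, 4}; g ≡ 0 at y ∈ ∅; common: ∅.
Collecting: common zeros = {(8, 5)}, so the count is 1.
Comparison with the Bézout bound: 1 ≤ 4 = deg(f)·deg(g), as expected for curves with no common component (the affine F_11-count falls short of the bound because intersections may lie at infinity, over extension fields, or carry multiplicity).


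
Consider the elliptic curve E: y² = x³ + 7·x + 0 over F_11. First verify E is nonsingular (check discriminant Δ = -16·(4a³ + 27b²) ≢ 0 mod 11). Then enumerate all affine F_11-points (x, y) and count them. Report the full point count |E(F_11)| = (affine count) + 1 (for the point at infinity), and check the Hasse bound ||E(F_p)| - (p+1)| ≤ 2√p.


Affine points = {(0, 0), (2, 0), (3, 2), (3, 9), (4, 2), (4, 9), (6, 4), (6, 7), (9, 0), (10, 5), (10, 6)}; affine count = 11; |E(F_11)| = 12.

Discriminant check: Δ ∝ 4a³ + 27b² = 4·7³ + 27·0² = 4·343 + 27·0 ≡ 8 (mod 11). Nonzero ⇒ E is nonsingular.
For each x ∈ F_11, compute rhs = x³ + 7·x + 0 mod 11, then count y ∈ F_11 with y² ≡ rhs.
  x = 0: rhs = 0, matching y values: 0 (1 points).
  x = 1: rhs = 8, matching y values: none (0 points).
  x = 2: rhs = 0, matching y values: 0 (1 points).
  x = 3: rhs = 4, matching y values: 2, 9 (2 points).
  x = 4: rhs = 4, matching y values: 2, 9 (2 points).
  x = 5: rhs = 6, matching y values: none (0 points).
  x = 6: rhs = 5, matching y values: 4, 7 (2 points).
  x = 7: rhs = 7, matching y values: none (0 points).
  x = 8: rhs = 7, matching y values: none (0 points).
  x = 9: rhs = 0, matching y values: 0 (1 points).
  x = 10: rhs = 3, matching y values: 5, 6 (2 points).
Total affine count: 11.
Full point count |E(F_11)| = 11 + 1 = 12.
Hasse bound: |12 − (11+1)| = |0| = 0 ≤ 2√11 ≈ 6.6332 ✓.


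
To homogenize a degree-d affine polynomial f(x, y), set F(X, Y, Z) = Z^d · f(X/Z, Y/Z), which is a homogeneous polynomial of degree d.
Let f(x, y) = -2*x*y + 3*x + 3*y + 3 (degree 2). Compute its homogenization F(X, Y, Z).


F(X, Y, Z) = -2*X*Y + 3*X*Z + 3*Y*Z + 3*Z**2

deg(f) = 2.
Substitute x = X/Z, y = Y/Z into f, then multiply by Z^2.
  monomial -2·x^1·y^1 ↦ -2·X^1·Y^1·Z^0.
  monomial 3·x^1·y^0 ↦ 3·X^1·Y^0·Z^1.
  monomial 3·x^0·y^1 ↦ 3·X^0·Y^1·Z^1.
  monomial 3·x^0·y^0 ↦ 3·X^0·Y^0·Z^2.
Collecting: F(X, Y, Z) = -2*X*Y + 3*X*Z + 3*Y*Z + 3*Z**2.


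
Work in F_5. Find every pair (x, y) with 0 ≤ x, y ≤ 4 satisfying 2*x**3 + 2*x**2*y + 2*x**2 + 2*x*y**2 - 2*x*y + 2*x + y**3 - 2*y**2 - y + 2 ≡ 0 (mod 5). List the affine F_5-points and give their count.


Affine F_5-points: {(0, 1), (0, 2), (0, 4), (2, 0), (3, 0), (4, 0), (4, 1), (4, 3)}; count = 8.

For each of the 25 pairs (x, y) ∈ F_5², evaluate f(x, y) mod 5. Record the zeros.
  x = 0: [0↦2, 1↦0, 2↦0, 3↦3, 4↦0]  zeros at y ∈ {1, 2, 4}
  x = 1: [0↦3, 1↦3, 2↦4, 3↦2, 4↦3]  zeros at y ∈ ∅
  x = 2: [0↦0, 1↦1, 2↦2, 3↦4, 4↦3]  zeros at y ∈ {0}
  x = 3: [0↦0, 1↦1, 2↦1, 3↦1, 4↦2]  zeros at y ∈ {0}
  x = 4: [0↦0, 1↦0, 2↦3, 3↦0, 4↦2]  zeros at y ∈ {0, 1, 3}
Collecting zeros: affine points = {(0, 1), (0, 2), (0, 4), (2, 0), (3, 0), (4, 0), (4, 1), (4, 3)}.
Total count |C(F_5)_aff| = 8.


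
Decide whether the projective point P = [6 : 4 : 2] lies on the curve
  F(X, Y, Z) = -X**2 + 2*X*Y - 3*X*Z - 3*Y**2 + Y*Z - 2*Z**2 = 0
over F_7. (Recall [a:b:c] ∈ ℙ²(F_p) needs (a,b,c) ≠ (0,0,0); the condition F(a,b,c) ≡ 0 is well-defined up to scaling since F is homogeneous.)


F(6,4,2) ≡ 5 (mod 7); P is NOT on the curve.

Evaluate F(6, 4, 2) term-by-term (mod 7).
  -X**2 ↦ -1·36·1·1 = -36
  2*X*Y ↦ 2·6·4·1 = 48
  -3*X*Z ↦ -3·6·1·2 = -36
  -3*Y**2 ↦ -3·1·16·1 = -48
  Y*Z ↦ 1·1·4·2 = 8
  -2*Z**2 ↦ -2·1·1·4 = -8
Sum: F(6, 4, 2) = (-36) + (48) + (-36) + (-48) + (8) + (-8) = -72.
Reducing mod 7: -72 ≡ 5 (mod 7).
Since F(a, b, c) ≡ 5 ≠ 0 (mod 7), P does NOT lie on the curve.


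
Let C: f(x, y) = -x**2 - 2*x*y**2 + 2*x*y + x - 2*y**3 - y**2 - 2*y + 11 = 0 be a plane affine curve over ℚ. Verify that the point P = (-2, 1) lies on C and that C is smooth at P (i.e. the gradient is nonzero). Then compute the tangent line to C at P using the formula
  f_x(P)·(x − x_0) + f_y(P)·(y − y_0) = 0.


Tangent line at P: 5*x - 6*y + 16 = 0.

Step 1: f(-2, 1) = 0, so P lies on C.
Step 2: partial derivatives
  f_x(x, y) = -2*x - 2*y**2 + 2*y + 1, f_y(x, y) = -4*x*y + 2*x - 6*y**2 - 2*y - 2.
  f_x(P) = 5, f_y(P) = -6 (gradient nonzero, so P is smooth).
Step 3: tangent line at P: 5·(x − -2) + -6·(y − 1) = 0.
Expanding: 5*x - 6*y + 16 = 0.


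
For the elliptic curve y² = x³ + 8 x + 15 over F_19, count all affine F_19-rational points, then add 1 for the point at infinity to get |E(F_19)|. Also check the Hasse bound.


Affine points = {(1, 9), (1, 10), (2, 1), (2, 18), (3, 3), (3, 16), (4, 4), (4, 15), (5, 3), (5, 16), (11, 3), (11, 16), (13, 6), (13, 13), (18, 5), (18, 14)}; affine count = 16; |E(F_19)| = 17.

Discriminant check: Δ ∝ 4a³ + 27b² = 4·8³ + 27·15² = 4·512 + 27·225 ≡ 10 (mod 19). Nonzero ⇒ E is nonsingular.
For each x ∈ F_19, compute rhs = x³ + 8·x + 15 mod 19, then count y ∈ F_19 with y² ≡ rhs.
  x = 0: rhs = 15, matching y values: none (0 points).
  x = 1: rhs = 5, matching y values: 9, 10 (2 points).
  x = 2: rhs = 1, matching y values: 1, 18 (2 points).
  x = 3: rhs = 9, matching y values: 3, 16 (2 points).
  x = 4: rhs = 16, matching y values: 4, 15 (2 points).
  x = 5: rhs = 9, matching y values: 3, 16 (2 points).
  x = 6: rhs = 13, matching y values: none (0 points).
  x = 7: rhs = 15, matching y values: none (0 points).
  x = 8: rhs = 2, matching y values: none (0 points).
  x = 9: rhs = 18, matching y values: none (0 points).
  x = 10: rhs = 12, matching y values: none (0 points).
  x = 11: rhs = 9, matching y values: 3, 16 (2 points).
  x = 12: rhs = 15, matching y values: none (0 points).
  x = 13: rhs = 17, matching y values: 6, 13 (2 points).
  x = 14: rhs = 2, matching y values: none (0 points).
  x = 15: rhs = 14, matching y values: none (0 points).
  x = 16: rhs = 2, matching y values: none (0 points).
  x = 17: rhs = 10, matching y values: none (0 points).
  x = 18: rhs = 6, matching y values: 5, 14 (2 points).
Total affine count: 16.
Full point count |E(F_19)| = 16 + 1 = 17.
Hasse bound: |17 − (19+1)| = |-3| = 3 ≤ 2√19 ≈ 8.7178 ✓.


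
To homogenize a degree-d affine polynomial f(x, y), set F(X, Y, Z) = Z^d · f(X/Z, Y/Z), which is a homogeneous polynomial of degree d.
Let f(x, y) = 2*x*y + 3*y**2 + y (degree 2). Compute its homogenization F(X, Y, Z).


F(X, Y, Z) = 2*X*Y + 3*Y**2 + Y*Z

deg(f) = 2.
Substitute x = X/Z, y = Y/Z into f, then multiply by Z^2.
  monomial 2·x^1·y^1 ↦ 2·X^1·Y^1·Z^0.
  monomial 3·x^0·y^2 ↦ 3·X^0·Y^2·Z^0.
  monomial 1·x^0·y^1 ↦ 1·X^0·Y^1·Z^1.
Collecting: F(X, Y, Z) = 2*X*Y + 3*Y**2 + Y*Z.


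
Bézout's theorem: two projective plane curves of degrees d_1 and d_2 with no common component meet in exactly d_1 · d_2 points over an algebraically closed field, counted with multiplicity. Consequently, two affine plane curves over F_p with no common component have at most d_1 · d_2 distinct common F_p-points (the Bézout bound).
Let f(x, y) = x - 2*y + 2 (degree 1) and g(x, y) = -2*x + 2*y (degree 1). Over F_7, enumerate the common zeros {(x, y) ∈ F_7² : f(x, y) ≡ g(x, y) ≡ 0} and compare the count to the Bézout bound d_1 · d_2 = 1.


Common zeros: {(2, 2)}; count = 1; Bézout bound = 1.

deg(f) = 1, deg(g) = 1, so Bézout bound = 1.
Scan x ∈ F_7. For each x, list the y ∈ F_7 with f(x, y) ≡ 0 and those with g(x, y) ≡ 0 (mod 7); the common zeros in that column are the intersection.
  x = 0: f ≡ 0 at y ∈ {1}; g ≡ 0 at y ∈ {0}; common: ∅.
  x = 1: f ≡ 0 at y ∈ {5}; g ≡ 0 at y ∈ {1}; common: ∅.
  x = 2: f ≡ 0 at y ∈ {2}; g ≡ 0 at y ∈ {2}; common: {2}.
  x = 3: f ≡ 0 at y ∈ {6}; g ≡ 0 at y ∈ {3}; common: ∅.
  x = 4: f ≡ 0 at y ∈ {3}; g ≡ 0 at y ∈ {4}; common: ∅.
  x = 5: f ≡ 0 at y ∈ {0}; g ≡ 0 at y ∈ {5}; common: ∅.
  x = 6: f ≡ 0 at y ∈ {4}; g ≡ 0 at y ∈ {6}; common: ∅.
Collecting: common zeros = {(2, 2)}, so the count is 1.
Comparison with the Bézout bound: 1 ≤ 1 = deg(f)·deg(g), as expected for curves with no common component (the bound is attained).


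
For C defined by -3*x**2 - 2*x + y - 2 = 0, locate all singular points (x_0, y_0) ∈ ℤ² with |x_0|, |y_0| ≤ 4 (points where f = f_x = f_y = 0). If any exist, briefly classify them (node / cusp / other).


No singular points in the scanned grid; C is smooth there.

Compute partial derivatives:
  f_x = -6*x - 2.
  f_y = 1.
f_y = 1 is a nonzero constant, so f_y never vanishes: no point (x, y) can satisfy f = f_x = f_y = 0. In particular no (x, y) ∈ {−4, ..., 4}² is singular; the curve is smooth.
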